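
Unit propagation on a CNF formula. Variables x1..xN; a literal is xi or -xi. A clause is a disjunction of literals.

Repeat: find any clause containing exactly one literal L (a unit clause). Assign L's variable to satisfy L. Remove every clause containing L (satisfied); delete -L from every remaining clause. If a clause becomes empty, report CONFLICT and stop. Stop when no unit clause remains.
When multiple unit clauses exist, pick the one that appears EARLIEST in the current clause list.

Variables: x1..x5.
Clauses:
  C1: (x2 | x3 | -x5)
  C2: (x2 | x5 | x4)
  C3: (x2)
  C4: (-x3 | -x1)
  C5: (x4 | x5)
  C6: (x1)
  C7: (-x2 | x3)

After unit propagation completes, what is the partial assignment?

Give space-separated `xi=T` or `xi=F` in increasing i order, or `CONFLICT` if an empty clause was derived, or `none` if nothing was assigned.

unit clause [2] forces x2=T; simplify:
  drop -2 from [-2, 3] -> [3]
  satisfied 3 clause(s); 4 remain; assigned so far: [2]
unit clause [1] forces x1=T; simplify:
  drop -1 from [-3, -1] -> [-3]
  satisfied 1 clause(s); 3 remain; assigned so far: [1, 2]
unit clause [-3] forces x3=F; simplify:
  drop 3 from [3] -> [] (empty!)
  satisfied 1 clause(s); 2 remain; assigned so far: [1, 2, 3]
CONFLICT (empty clause)

Answer: CONFLICT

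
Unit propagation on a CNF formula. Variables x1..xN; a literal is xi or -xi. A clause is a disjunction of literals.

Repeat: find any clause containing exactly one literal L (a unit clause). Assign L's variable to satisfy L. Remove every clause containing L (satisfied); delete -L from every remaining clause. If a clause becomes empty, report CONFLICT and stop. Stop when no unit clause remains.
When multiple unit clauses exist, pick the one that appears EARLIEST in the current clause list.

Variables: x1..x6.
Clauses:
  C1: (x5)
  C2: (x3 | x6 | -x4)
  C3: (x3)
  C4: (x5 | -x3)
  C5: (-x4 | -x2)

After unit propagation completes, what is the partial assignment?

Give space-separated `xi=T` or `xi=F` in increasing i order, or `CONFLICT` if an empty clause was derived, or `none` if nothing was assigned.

unit clause [5] forces x5=T; simplify:
  satisfied 2 clause(s); 3 remain; assigned so far: [5]
unit clause [3] forces x3=T; simplify:
  satisfied 2 clause(s); 1 remain; assigned so far: [3, 5]

Answer: x3=T x5=T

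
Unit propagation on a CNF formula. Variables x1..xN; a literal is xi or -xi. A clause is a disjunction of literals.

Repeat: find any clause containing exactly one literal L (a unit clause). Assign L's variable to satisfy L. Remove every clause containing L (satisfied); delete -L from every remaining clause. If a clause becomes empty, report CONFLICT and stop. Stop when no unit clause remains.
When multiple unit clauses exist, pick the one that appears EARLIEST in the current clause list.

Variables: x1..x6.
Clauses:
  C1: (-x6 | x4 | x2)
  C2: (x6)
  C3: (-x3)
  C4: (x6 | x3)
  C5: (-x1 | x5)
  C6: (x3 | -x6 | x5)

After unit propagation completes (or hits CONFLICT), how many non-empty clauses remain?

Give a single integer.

Answer: 1

Derivation:
unit clause [6] forces x6=T; simplify:
  drop -6 from [-6, 4, 2] -> [4, 2]
  drop -6 from [3, -6, 5] -> [3, 5]
  satisfied 2 clause(s); 4 remain; assigned so far: [6]
unit clause [-3] forces x3=F; simplify:
  drop 3 from [3, 5] -> [5]
  satisfied 1 clause(s); 3 remain; assigned so far: [3, 6]
unit clause [5] forces x5=T; simplify:
  satisfied 2 clause(s); 1 remain; assigned so far: [3, 5, 6]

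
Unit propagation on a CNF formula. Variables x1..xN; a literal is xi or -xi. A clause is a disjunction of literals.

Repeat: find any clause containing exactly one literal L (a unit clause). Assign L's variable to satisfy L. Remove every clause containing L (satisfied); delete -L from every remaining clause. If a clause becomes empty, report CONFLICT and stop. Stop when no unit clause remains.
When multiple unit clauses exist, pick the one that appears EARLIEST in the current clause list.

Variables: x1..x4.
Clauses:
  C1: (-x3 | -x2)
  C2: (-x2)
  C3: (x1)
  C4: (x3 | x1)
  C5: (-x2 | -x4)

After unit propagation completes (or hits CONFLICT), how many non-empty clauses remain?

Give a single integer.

unit clause [-2] forces x2=F; simplify:
  satisfied 3 clause(s); 2 remain; assigned so far: [2]
unit clause [1] forces x1=T; simplify:
  satisfied 2 clause(s); 0 remain; assigned so far: [1, 2]

Answer: 0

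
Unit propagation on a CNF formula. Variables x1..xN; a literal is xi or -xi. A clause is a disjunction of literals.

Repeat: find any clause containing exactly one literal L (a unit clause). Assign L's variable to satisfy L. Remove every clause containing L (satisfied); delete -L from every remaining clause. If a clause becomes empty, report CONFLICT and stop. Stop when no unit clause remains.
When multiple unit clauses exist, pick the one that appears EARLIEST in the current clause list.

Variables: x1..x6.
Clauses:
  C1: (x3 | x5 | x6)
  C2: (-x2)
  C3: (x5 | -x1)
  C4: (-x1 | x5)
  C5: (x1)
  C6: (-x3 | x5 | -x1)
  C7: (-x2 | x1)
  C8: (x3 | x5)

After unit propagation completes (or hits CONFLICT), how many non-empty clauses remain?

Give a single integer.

Answer: 0

Derivation:
unit clause [-2] forces x2=F; simplify:
  satisfied 2 clause(s); 6 remain; assigned so far: [2]
unit clause [1] forces x1=T; simplify:
  drop -1 from [5, -1] -> [5]
  drop -1 from [-1, 5] -> [5]
  drop -1 from [-3, 5, -1] -> [-3, 5]
  satisfied 1 clause(s); 5 remain; assigned so far: [1, 2]
unit clause [5] forces x5=T; simplify:
  satisfied 5 clause(s); 0 remain; assigned so far: [1, 2, 5]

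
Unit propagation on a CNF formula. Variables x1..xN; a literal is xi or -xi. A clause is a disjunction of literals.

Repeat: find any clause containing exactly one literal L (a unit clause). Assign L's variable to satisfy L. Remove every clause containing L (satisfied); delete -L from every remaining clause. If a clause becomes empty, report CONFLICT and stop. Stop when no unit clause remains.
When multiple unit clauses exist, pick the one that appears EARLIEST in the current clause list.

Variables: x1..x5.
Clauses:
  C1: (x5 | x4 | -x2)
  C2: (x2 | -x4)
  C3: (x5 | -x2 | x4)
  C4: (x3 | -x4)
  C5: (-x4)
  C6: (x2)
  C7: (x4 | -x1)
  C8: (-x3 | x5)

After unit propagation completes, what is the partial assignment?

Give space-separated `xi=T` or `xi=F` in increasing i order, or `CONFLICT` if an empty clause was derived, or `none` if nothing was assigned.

Answer: x1=F x2=T x4=F x5=T

Derivation:
unit clause [-4] forces x4=F; simplify:
  drop 4 from [5, 4, -2] -> [5, -2]
  drop 4 from [5, -2, 4] -> [5, -2]
  drop 4 from [4, -1] -> [-1]
  satisfied 3 clause(s); 5 remain; assigned so far: [4]
unit clause [2] forces x2=T; simplify:
  drop -2 from [5, -2] -> [5]
  drop -2 from [5, -2] -> [5]
  satisfied 1 clause(s); 4 remain; assigned so far: [2, 4]
unit clause [5] forces x5=T; simplify:
  satisfied 3 clause(s); 1 remain; assigned so far: [2, 4, 5]
unit clause [-1] forces x1=F; simplify:
  satisfied 1 clause(s); 0 remain; assigned so far: [1, 2, 4, 5]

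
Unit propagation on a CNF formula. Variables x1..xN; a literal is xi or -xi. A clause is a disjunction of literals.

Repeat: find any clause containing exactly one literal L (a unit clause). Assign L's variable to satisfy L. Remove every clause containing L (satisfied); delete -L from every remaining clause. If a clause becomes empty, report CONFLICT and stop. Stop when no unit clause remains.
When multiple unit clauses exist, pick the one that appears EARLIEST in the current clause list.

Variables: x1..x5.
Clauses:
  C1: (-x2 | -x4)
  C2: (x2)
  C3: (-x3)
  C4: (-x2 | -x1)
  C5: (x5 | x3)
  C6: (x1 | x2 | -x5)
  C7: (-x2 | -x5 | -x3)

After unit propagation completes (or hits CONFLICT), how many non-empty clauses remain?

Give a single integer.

Answer: 0

Derivation:
unit clause [2] forces x2=T; simplify:
  drop -2 from [-2, -4] -> [-4]
  drop -2 from [-2, -1] -> [-1]
  drop -2 from [-2, -5, -3] -> [-5, -3]
  satisfied 2 clause(s); 5 remain; assigned so far: [2]
unit clause [-4] forces x4=F; simplify:
  satisfied 1 clause(s); 4 remain; assigned so far: [2, 4]
unit clause [-3] forces x3=F; simplify:
  drop 3 from [5, 3] -> [5]
  satisfied 2 clause(s); 2 remain; assigned so far: [2, 3, 4]
unit clause [-1] forces x1=F; simplify:
  satisfied 1 clause(s); 1 remain; assigned so far: [1, 2, 3, 4]
unit clause [5] forces x5=T; simplify:
  satisfied 1 clause(s); 0 remain; assigned so far: [1, 2, 3, 4, 5]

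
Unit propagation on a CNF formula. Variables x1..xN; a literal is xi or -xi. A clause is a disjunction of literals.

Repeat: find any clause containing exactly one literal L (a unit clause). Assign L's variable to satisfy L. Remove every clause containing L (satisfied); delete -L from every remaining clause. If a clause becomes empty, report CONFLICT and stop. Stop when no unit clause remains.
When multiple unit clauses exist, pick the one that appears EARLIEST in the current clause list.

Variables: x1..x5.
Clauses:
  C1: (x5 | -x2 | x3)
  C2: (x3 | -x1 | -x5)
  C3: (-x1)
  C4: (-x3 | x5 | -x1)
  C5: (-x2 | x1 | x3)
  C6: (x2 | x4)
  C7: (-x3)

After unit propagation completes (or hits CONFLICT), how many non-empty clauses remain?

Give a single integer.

Answer: 0

Derivation:
unit clause [-1] forces x1=F; simplify:
  drop 1 from [-2, 1, 3] -> [-2, 3]
  satisfied 3 clause(s); 4 remain; assigned so far: [1]
unit clause [-3] forces x3=F; simplify:
  drop 3 from [5, -2, 3] -> [5, -2]
  drop 3 from [-2, 3] -> [-2]
  satisfied 1 clause(s); 3 remain; assigned so far: [1, 3]
unit clause [-2] forces x2=F; simplify:
  drop 2 from [2, 4] -> [4]
  satisfied 2 clause(s); 1 remain; assigned so far: [1, 2, 3]
unit clause [4] forces x4=T; simplify:
  satisfied 1 clause(s); 0 remain; assigned so far: [1, 2, 3, 4]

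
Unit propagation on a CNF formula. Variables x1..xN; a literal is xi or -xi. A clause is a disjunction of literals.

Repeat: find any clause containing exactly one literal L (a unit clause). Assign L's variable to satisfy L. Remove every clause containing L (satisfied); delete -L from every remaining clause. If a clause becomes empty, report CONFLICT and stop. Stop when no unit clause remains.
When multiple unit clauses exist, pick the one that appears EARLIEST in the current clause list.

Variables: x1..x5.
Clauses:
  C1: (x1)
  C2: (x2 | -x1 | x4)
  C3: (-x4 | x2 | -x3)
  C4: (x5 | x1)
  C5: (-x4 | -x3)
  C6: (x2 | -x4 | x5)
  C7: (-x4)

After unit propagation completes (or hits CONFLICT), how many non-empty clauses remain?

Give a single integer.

Answer: 0

Derivation:
unit clause [1] forces x1=T; simplify:
  drop -1 from [2, -1, 4] -> [2, 4]
  satisfied 2 clause(s); 5 remain; assigned so far: [1]
unit clause [-4] forces x4=F; simplify:
  drop 4 from [2, 4] -> [2]
  satisfied 4 clause(s); 1 remain; assigned so far: [1, 4]
unit clause [2] forces x2=T; simplify:
  satisfied 1 clause(s); 0 remain; assigned so far: [1, 2, 4]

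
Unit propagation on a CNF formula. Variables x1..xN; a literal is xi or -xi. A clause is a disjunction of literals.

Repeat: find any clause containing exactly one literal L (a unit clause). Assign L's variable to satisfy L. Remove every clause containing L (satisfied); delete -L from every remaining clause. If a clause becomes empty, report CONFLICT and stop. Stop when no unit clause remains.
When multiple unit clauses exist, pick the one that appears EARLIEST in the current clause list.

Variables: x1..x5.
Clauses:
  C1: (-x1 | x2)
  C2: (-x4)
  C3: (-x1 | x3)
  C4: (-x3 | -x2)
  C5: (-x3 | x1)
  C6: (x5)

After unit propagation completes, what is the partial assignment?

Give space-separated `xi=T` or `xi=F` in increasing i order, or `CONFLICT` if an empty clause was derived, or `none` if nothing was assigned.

unit clause [-4] forces x4=F; simplify:
  satisfied 1 clause(s); 5 remain; assigned so far: [4]
unit clause [5] forces x5=T; simplify:
  satisfied 1 clause(s); 4 remain; assigned so far: [4, 5]

Answer: x4=F x5=T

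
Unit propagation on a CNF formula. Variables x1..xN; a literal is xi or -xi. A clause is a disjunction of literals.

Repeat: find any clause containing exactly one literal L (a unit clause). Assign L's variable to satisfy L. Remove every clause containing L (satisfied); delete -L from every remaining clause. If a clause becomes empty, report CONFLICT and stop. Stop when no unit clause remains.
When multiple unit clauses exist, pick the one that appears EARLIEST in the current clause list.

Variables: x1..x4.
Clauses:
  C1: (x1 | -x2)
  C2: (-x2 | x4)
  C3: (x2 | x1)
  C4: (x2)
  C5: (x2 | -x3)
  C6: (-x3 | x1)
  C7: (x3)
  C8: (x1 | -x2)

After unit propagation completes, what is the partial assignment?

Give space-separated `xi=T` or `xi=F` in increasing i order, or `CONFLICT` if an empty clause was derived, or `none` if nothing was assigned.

unit clause [2] forces x2=T; simplify:
  drop -2 from [1, -2] -> [1]
  drop -2 from [-2, 4] -> [4]
  drop -2 from [1, -2] -> [1]
  satisfied 3 clause(s); 5 remain; assigned so far: [2]
unit clause [1] forces x1=T; simplify:
  satisfied 3 clause(s); 2 remain; assigned so far: [1, 2]
unit clause [4] forces x4=T; simplify:
  satisfied 1 clause(s); 1 remain; assigned so far: [1, 2, 4]
unit clause [3] forces x3=T; simplify:
  satisfied 1 clause(s); 0 remain; assigned so far: [1, 2, 3, 4]

Answer: x1=T x2=T x3=T x4=T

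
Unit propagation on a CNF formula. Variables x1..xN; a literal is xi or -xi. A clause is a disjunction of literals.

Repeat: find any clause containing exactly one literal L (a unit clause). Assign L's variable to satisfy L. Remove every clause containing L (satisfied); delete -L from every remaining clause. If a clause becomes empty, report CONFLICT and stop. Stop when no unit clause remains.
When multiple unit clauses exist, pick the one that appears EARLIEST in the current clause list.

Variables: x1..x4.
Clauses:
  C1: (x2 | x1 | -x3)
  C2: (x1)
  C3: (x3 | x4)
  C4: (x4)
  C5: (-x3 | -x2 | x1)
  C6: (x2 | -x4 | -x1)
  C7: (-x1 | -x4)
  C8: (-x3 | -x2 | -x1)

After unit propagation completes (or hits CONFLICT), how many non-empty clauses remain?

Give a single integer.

unit clause [1] forces x1=T; simplify:
  drop -1 from [2, -4, -1] -> [2, -4]
  drop -1 from [-1, -4] -> [-4]
  drop -1 from [-3, -2, -1] -> [-3, -2]
  satisfied 3 clause(s); 5 remain; assigned so far: [1]
unit clause [4] forces x4=T; simplify:
  drop -4 from [2, -4] -> [2]
  drop -4 from [-4] -> [] (empty!)
  satisfied 2 clause(s); 3 remain; assigned so far: [1, 4]
CONFLICT (empty clause)

Answer: 2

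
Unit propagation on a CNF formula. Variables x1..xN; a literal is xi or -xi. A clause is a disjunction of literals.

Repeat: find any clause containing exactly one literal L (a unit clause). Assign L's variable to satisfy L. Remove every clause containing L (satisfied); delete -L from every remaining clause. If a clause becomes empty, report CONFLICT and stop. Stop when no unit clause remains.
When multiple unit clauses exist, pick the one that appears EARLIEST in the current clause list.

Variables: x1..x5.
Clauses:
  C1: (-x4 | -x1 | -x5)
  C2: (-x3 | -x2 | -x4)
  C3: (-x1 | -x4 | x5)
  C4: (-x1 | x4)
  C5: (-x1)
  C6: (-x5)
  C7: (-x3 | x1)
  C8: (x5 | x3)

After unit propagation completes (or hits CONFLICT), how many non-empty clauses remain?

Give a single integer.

Answer: 0

Derivation:
unit clause [-1] forces x1=F; simplify:
  drop 1 from [-3, 1] -> [-3]
  satisfied 4 clause(s); 4 remain; assigned so far: [1]
unit clause [-5] forces x5=F; simplify:
  drop 5 from [5, 3] -> [3]
  satisfied 1 clause(s); 3 remain; assigned so far: [1, 5]
unit clause [-3] forces x3=F; simplify:
  drop 3 from [3] -> [] (empty!)
  satisfied 2 clause(s); 1 remain; assigned so far: [1, 3, 5]
CONFLICT (empty clause)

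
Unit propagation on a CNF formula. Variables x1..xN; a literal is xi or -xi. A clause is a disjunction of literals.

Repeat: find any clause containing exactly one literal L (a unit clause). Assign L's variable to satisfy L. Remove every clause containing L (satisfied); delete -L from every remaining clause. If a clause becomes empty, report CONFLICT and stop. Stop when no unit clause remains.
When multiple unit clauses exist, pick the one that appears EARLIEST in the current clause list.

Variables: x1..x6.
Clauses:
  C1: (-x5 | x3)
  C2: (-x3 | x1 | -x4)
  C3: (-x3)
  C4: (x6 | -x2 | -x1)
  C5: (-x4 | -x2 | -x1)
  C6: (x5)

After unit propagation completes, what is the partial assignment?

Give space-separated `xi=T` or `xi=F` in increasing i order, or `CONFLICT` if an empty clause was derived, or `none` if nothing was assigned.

Answer: CONFLICT

Derivation:
unit clause [-3] forces x3=F; simplify:
  drop 3 from [-5, 3] -> [-5]
  satisfied 2 clause(s); 4 remain; assigned so far: [3]
unit clause [-5] forces x5=F; simplify:
  drop 5 from [5] -> [] (empty!)
  satisfied 1 clause(s); 3 remain; assigned so far: [3, 5]
CONFLICT (empty clause)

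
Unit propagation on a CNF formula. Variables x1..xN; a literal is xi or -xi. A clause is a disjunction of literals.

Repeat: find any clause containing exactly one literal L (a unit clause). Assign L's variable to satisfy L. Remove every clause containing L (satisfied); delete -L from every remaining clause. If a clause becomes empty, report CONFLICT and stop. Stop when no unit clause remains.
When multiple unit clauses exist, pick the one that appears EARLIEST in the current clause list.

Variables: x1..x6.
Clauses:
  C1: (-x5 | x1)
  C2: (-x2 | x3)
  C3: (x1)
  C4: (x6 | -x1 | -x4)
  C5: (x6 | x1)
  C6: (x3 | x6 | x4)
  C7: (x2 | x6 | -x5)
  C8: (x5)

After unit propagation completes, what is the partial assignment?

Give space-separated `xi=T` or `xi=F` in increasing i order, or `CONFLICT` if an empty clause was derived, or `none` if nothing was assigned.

unit clause [1] forces x1=T; simplify:
  drop -1 from [6, -1, -4] -> [6, -4]
  satisfied 3 clause(s); 5 remain; assigned so far: [1]
unit clause [5] forces x5=T; simplify:
  drop -5 from [2, 6, -5] -> [2, 6]
  satisfied 1 clause(s); 4 remain; assigned so far: [1, 5]

Answer: x1=T x5=T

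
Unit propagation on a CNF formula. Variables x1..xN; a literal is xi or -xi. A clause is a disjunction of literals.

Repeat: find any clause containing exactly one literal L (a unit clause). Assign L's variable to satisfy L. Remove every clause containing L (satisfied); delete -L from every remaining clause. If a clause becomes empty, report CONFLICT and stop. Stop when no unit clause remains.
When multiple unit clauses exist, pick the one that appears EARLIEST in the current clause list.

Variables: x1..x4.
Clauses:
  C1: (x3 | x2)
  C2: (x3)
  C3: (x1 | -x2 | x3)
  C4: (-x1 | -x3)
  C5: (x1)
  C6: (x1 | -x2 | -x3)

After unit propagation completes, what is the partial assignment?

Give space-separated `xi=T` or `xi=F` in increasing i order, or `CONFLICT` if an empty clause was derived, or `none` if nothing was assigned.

unit clause [3] forces x3=T; simplify:
  drop -3 from [-1, -3] -> [-1]
  drop -3 from [1, -2, -3] -> [1, -2]
  satisfied 3 clause(s); 3 remain; assigned so far: [3]
unit clause [-1] forces x1=F; simplify:
  drop 1 from [1] -> [] (empty!)
  drop 1 from [1, -2] -> [-2]
  satisfied 1 clause(s); 2 remain; assigned so far: [1, 3]
CONFLICT (empty clause)

Answer: CONFLICT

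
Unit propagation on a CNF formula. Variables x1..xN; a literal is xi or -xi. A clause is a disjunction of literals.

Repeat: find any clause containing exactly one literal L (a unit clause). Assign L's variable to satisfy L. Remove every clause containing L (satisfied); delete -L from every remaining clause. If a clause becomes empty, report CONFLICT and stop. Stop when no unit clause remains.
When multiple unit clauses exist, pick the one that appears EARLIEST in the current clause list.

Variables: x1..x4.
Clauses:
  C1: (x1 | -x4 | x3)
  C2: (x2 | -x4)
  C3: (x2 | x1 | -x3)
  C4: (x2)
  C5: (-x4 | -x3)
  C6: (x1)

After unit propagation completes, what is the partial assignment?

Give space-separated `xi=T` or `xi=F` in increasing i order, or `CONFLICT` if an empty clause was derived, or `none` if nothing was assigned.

Answer: x1=T x2=T

Derivation:
unit clause [2] forces x2=T; simplify:
  satisfied 3 clause(s); 3 remain; assigned so far: [2]
unit clause [1] forces x1=T; simplify:
  satisfied 2 clause(s); 1 remain; assigned so far: [1, 2]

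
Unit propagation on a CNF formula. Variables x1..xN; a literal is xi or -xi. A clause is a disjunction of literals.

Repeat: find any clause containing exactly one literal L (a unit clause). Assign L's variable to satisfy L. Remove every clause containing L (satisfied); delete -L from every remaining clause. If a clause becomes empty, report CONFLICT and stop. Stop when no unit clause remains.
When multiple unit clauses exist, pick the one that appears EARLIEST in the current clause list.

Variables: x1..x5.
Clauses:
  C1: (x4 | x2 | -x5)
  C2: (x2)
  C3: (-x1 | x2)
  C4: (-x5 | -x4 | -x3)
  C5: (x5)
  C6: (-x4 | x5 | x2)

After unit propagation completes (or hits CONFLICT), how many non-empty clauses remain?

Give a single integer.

Answer: 1

Derivation:
unit clause [2] forces x2=T; simplify:
  satisfied 4 clause(s); 2 remain; assigned so far: [2]
unit clause [5] forces x5=T; simplify:
  drop -5 from [-5, -4, -3] -> [-4, -3]
  satisfied 1 clause(s); 1 remain; assigned so far: [2, 5]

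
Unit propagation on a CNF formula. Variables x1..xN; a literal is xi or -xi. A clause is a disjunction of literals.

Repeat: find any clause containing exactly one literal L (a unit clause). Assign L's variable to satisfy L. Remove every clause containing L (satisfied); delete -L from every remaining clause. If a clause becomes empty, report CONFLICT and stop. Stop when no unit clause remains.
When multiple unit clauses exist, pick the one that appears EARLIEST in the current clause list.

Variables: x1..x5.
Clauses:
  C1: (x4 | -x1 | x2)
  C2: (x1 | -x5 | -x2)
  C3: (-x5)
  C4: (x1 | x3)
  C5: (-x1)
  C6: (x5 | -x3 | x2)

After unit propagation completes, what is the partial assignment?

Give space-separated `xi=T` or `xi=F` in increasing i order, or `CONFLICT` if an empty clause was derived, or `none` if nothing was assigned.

Answer: x1=F x2=T x3=T x5=F

Derivation:
unit clause [-5] forces x5=F; simplify:
  drop 5 from [5, -3, 2] -> [-3, 2]
  satisfied 2 clause(s); 4 remain; assigned so far: [5]
unit clause [-1] forces x1=F; simplify:
  drop 1 from [1, 3] -> [3]
  satisfied 2 clause(s); 2 remain; assigned so far: [1, 5]
unit clause [3] forces x3=T; simplify:
  drop -3 from [-3, 2] -> [2]
  satisfied 1 clause(s); 1 remain; assigned so far: [1, 3, 5]
unit clause [2] forces x2=T; simplify:
  satisfied 1 clause(s); 0 remain; assigned so far: [1, 2, 3, 5]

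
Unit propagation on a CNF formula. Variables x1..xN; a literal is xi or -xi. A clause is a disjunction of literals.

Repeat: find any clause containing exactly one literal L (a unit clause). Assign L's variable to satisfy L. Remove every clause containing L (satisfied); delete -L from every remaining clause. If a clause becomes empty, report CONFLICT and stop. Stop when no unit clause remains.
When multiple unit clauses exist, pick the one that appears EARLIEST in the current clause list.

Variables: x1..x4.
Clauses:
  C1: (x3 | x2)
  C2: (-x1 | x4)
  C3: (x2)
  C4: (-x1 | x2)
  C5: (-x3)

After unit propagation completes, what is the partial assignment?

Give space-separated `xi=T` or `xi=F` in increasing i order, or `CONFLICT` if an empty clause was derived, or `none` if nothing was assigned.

Answer: x2=T x3=F

Derivation:
unit clause [2] forces x2=T; simplify:
  satisfied 3 clause(s); 2 remain; assigned so far: [2]
unit clause [-3] forces x3=F; simplify:
  satisfied 1 clause(s); 1 remain; assigned so far: [2, 3]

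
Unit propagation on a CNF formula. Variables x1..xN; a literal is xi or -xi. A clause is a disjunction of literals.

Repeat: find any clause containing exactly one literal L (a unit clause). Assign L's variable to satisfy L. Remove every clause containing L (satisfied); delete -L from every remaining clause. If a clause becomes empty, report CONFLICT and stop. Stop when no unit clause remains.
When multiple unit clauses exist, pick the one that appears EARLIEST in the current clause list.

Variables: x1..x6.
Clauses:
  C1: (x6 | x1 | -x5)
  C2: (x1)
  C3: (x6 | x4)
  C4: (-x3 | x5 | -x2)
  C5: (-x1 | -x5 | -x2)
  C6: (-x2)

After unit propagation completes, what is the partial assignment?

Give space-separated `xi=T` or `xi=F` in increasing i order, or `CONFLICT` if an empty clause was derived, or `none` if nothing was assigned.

Answer: x1=T x2=F

Derivation:
unit clause [1] forces x1=T; simplify:
  drop -1 from [-1, -5, -2] -> [-5, -2]
  satisfied 2 clause(s); 4 remain; assigned so far: [1]
unit clause [-2] forces x2=F; simplify:
  satisfied 3 clause(s); 1 remain; assigned so far: [1, 2]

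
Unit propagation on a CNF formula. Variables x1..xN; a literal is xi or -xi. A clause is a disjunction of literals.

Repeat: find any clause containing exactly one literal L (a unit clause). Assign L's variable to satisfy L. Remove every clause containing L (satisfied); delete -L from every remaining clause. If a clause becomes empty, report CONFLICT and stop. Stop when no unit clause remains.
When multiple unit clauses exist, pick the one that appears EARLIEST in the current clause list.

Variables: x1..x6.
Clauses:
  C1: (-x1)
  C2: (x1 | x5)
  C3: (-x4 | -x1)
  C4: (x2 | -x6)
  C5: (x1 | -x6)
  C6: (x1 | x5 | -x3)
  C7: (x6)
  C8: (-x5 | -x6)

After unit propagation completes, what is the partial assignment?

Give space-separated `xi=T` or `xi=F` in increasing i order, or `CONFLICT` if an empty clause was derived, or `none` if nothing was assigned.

unit clause [-1] forces x1=F; simplify:
  drop 1 from [1, 5] -> [5]
  drop 1 from [1, -6] -> [-6]
  drop 1 from [1, 5, -3] -> [5, -3]
  satisfied 2 clause(s); 6 remain; assigned so far: [1]
unit clause [5] forces x5=T; simplify:
  drop -5 from [-5, -6] -> [-6]
  satisfied 2 clause(s); 4 remain; assigned so far: [1, 5]
unit clause [-6] forces x6=F; simplify:
  drop 6 from [6] -> [] (empty!)
  satisfied 3 clause(s); 1 remain; assigned so far: [1, 5, 6]
CONFLICT (empty clause)

Answer: CONFLICT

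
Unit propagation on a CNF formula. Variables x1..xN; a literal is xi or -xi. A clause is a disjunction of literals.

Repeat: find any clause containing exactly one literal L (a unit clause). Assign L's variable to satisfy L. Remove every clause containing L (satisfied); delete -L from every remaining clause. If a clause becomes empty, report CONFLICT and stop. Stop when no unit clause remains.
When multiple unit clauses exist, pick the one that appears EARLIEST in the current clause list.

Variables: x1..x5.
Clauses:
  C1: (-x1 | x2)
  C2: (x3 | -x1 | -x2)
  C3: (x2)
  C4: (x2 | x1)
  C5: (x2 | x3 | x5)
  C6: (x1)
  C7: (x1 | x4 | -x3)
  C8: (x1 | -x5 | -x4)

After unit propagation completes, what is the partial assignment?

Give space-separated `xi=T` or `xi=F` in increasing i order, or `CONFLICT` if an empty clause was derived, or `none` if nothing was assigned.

unit clause [2] forces x2=T; simplify:
  drop -2 from [3, -1, -2] -> [3, -1]
  satisfied 4 clause(s); 4 remain; assigned so far: [2]
unit clause [1] forces x1=T; simplify:
  drop -1 from [3, -1] -> [3]
  satisfied 3 clause(s); 1 remain; assigned so far: [1, 2]
unit clause [3] forces x3=T; simplify:
  satisfied 1 clause(s); 0 remain; assigned so far: [1, 2, 3]

Answer: x1=T x2=T x3=T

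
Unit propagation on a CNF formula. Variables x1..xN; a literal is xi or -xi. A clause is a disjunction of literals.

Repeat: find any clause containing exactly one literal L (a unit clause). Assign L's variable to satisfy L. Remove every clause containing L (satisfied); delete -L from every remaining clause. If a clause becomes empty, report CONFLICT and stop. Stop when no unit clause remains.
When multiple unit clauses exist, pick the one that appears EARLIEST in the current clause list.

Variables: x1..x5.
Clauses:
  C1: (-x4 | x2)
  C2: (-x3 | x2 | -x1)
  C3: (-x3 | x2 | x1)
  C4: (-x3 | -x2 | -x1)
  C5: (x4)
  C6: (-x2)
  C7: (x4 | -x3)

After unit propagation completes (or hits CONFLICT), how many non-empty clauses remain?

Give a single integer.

Answer: 1

Derivation:
unit clause [4] forces x4=T; simplify:
  drop -4 from [-4, 2] -> [2]
  satisfied 2 clause(s); 5 remain; assigned so far: [4]
unit clause [2] forces x2=T; simplify:
  drop -2 from [-3, -2, -1] -> [-3, -1]
  drop -2 from [-2] -> [] (empty!)
  satisfied 3 clause(s); 2 remain; assigned so far: [2, 4]
CONFLICT (empty clause)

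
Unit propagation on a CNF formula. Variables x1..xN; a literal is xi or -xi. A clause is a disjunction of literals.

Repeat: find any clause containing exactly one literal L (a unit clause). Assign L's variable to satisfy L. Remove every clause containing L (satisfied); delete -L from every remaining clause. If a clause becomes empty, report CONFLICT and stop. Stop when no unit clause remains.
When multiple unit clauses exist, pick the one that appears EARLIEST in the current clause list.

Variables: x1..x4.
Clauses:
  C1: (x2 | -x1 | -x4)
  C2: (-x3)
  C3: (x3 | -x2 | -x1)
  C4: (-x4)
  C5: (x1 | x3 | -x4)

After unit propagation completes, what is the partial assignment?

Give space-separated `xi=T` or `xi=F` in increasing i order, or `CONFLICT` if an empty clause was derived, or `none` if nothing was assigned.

Answer: x3=F x4=F

Derivation:
unit clause [-3] forces x3=F; simplify:
  drop 3 from [3, -2, -1] -> [-2, -1]
  drop 3 from [1, 3, -4] -> [1, -4]
  satisfied 1 clause(s); 4 remain; assigned so far: [3]
unit clause [-4] forces x4=F; simplify:
  satisfied 3 clause(s); 1 remain; assigned so far: [3, 4]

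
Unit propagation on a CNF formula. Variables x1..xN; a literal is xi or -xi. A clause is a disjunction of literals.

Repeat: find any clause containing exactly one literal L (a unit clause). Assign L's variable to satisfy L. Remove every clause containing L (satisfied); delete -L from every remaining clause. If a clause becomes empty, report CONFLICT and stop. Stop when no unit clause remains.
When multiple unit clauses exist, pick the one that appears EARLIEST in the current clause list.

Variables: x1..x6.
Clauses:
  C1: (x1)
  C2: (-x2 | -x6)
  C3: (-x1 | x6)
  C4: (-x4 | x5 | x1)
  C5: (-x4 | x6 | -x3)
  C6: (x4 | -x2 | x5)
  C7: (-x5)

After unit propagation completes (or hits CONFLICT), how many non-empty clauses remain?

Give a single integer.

Answer: 0

Derivation:
unit clause [1] forces x1=T; simplify:
  drop -1 from [-1, 6] -> [6]
  satisfied 2 clause(s); 5 remain; assigned so far: [1]
unit clause [6] forces x6=T; simplify:
  drop -6 from [-2, -6] -> [-2]
  satisfied 2 clause(s); 3 remain; assigned so far: [1, 6]
unit clause [-2] forces x2=F; simplify:
  satisfied 2 clause(s); 1 remain; assigned so far: [1, 2, 6]
unit clause [-5] forces x5=F; simplify:
  satisfied 1 clause(s); 0 remain; assigned so far: [1, 2, 5, 6]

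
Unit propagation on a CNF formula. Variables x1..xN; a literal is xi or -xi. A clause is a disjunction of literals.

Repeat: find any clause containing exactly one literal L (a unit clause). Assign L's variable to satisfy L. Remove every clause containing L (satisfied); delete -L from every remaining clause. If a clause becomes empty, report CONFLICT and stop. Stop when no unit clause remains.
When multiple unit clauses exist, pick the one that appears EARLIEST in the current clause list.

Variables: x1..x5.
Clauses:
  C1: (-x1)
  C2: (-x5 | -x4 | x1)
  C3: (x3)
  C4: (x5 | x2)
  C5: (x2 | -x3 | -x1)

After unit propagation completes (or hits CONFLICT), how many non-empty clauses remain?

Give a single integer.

unit clause [-1] forces x1=F; simplify:
  drop 1 from [-5, -4, 1] -> [-5, -4]
  satisfied 2 clause(s); 3 remain; assigned so far: [1]
unit clause [3] forces x3=T; simplify:
  satisfied 1 clause(s); 2 remain; assigned so far: [1, 3]

Answer: 2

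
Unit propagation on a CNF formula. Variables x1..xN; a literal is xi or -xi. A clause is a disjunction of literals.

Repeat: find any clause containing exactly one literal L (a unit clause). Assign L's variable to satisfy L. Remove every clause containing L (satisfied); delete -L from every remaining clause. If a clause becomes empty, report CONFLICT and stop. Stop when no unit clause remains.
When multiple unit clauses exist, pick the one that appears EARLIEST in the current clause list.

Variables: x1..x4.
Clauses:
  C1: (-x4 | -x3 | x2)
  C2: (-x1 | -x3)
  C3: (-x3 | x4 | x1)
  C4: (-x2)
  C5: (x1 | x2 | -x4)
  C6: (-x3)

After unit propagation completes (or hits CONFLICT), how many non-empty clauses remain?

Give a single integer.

Answer: 1

Derivation:
unit clause [-2] forces x2=F; simplify:
  drop 2 from [-4, -3, 2] -> [-4, -3]
  drop 2 from [1, 2, -4] -> [1, -4]
  satisfied 1 clause(s); 5 remain; assigned so far: [2]
unit clause [-3] forces x3=F; simplify:
  satisfied 4 clause(s); 1 remain; assigned so far: [2, 3]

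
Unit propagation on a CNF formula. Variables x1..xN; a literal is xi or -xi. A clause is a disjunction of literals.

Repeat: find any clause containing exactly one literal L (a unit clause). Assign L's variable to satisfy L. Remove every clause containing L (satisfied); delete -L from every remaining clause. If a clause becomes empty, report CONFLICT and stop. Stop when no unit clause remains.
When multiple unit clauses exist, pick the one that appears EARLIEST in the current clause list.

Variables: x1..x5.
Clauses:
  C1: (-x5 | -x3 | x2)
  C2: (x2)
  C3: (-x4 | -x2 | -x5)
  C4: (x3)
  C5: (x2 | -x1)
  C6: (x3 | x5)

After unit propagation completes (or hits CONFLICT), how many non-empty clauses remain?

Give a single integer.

Answer: 1

Derivation:
unit clause [2] forces x2=T; simplify:
  drop -2 from [-4, -2, -5] -> [-4, -5]
  satisfied 3 clause(s); 3 remain; assigned so far: [2]
unit clause [3] forces x3=T; simplify:
  satisfied 2 clause(s); 1 remain; assigned so far: [2, 3]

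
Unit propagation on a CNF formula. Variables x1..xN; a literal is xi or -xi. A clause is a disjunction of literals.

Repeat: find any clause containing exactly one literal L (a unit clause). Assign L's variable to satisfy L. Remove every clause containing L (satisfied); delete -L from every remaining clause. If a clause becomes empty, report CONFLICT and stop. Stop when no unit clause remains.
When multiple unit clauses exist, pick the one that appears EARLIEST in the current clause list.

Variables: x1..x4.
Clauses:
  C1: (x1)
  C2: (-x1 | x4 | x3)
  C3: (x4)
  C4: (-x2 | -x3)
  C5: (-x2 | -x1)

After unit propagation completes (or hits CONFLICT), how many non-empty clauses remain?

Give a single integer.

Answer: 0

Derivation:
unit clause [1] forces x1=T; simplify:
  drop -1 from [-1, 4, 3] -> [4, 3]
  drop -1 from [-2, -1] -> [-2]
  satisfied 1 clause(s); 4 remain; assigned so far: [1]
unit clause [4] forces x4=T; simplify:
  satisfied 2 clause(s); 2 remain; assigned so far: [1, 4]
unit clause [-2] forces x2=F; simplify:
  satisfied 2 clause(s); 0 remain; assigned so far: [1, 2, 4]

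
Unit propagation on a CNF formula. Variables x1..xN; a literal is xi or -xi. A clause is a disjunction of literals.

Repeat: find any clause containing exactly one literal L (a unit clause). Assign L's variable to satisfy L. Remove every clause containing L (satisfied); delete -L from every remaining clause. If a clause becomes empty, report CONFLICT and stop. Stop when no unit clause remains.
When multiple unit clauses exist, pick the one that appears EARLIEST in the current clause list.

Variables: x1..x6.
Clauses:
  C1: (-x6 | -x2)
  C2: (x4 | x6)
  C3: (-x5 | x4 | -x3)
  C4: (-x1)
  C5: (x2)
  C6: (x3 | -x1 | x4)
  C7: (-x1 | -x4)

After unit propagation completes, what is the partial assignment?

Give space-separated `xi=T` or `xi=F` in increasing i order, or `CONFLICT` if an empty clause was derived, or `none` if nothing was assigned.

unit clause [-1] forces x1=F; simplify:
  satisfied 3 clause(s); 4 remain; assigned so far: [1]
unit clause [2] forces x2=T; simplify:
  drop -2 from [-6, -2] -> [-6]
  satisfied 1 clause(s); 3 remain; assigned so far: [1, 2]
unit clause [-6] forces x6=F; simplify:
  drop 6 from [4, 6] -> [4]
  satisfied 1 clause(s); 2 remain; assigned so far: [1, 2, 6]
unit clause [4] forces x4=T; simplify:
  satisfied 2 clause(s); 0 remain; assigned so far: [1, 2, 4, 6]

Answer: x1=F x2=T x4=T x6=F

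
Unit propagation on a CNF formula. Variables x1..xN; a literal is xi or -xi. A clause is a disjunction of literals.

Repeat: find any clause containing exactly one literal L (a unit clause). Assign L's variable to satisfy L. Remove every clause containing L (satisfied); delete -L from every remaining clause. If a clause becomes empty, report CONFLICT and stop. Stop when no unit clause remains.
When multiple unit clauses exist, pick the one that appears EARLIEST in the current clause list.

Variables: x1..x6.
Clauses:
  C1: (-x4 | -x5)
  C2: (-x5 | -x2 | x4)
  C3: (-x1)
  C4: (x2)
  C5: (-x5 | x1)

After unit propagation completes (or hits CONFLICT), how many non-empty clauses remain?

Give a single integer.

Answer: 0

Derivation:
unit clause [-1] forces x1=F; simplify:
  drop 1 from [-5, 1] -> [-5]
  satisfied 1 clause(s); 4 remain; assigned so far: [1]
unit clause [2] forces x2=T; simplify:
  drop -2 from [-5, -2, 4] -> [-5, 4]
  satisfied 1 clause(s); 3 remain; assigned so far: [1, 2]
unit clause [-5] forces x5=F; simplify:
  satisfied 3 clause(s); 0 remain; assigned so far: [1, 2, 5]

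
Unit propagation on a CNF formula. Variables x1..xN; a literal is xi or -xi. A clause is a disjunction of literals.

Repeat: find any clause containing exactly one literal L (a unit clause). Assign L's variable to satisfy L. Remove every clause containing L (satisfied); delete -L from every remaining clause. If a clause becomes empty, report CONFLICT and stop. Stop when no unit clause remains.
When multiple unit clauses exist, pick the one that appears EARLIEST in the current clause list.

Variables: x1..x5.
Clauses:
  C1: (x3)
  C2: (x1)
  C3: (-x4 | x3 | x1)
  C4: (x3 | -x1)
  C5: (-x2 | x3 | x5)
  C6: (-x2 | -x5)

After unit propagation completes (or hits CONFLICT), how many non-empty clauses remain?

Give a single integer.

unit clause [3] forces x3=T; simplify:
  satisfied 4 clause(s); 2 remain; assigned so far: [3]
unit clause [1] forces x1=T; simplify:
  satisfied 1 clause(s); 1 remain; assigned so far: [1, 3]

Answer: 1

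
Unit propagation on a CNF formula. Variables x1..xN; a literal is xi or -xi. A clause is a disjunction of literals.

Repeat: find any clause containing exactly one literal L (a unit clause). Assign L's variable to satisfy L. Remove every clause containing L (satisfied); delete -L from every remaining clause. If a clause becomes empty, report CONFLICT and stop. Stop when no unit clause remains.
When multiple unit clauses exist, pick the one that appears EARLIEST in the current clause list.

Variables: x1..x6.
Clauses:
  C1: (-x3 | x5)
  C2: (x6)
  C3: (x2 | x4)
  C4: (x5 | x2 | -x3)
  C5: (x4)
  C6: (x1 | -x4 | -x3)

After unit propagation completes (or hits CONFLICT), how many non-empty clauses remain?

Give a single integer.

Answer: 3

Derivation:
unit clause [6] forces x6=T; simplify:
  satisfied 1 clause(s); 5 remain; assigned so far: [6]
unit clause [4] forces x4=T; simplify:
  drop -4 from [1, -4, -3] -> [1, -3]
  satisfied 2 clause(s); 3 remain; assigned so far: [4, 6]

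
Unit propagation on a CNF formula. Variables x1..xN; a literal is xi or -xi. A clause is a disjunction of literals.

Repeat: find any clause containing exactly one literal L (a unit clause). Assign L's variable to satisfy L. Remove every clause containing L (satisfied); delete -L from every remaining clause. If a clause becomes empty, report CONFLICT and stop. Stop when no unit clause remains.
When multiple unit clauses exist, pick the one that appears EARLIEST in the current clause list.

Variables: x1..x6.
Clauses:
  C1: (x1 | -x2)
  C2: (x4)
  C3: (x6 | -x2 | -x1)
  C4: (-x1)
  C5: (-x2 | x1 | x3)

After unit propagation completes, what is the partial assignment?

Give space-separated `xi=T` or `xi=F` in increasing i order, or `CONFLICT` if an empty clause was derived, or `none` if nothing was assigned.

unit clause [4] forces x4=T; simplify:
  satisfied 1 clause(s); 4 remain; assigned so far: [4]
unit clause [-1] forces x1=F; simplify:
  drop 1 from [1, -2] -> [-2]
  drop 1 from [-2, 1, 3] -> [-2, 3]
  satisfied 2 clause(s); 2 remain; assigned so far: [1, 4]
unit clause [-2] forces x2=F; simplify:
  satisfied 2 clause(s); 0 remain; assigned so far: [1, 2, 4]

Answer: x1=F x2=F x4=T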